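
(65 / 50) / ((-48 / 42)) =-91 / 80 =-1.14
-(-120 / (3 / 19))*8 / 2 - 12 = 3028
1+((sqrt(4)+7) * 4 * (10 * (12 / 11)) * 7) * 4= 120971 / 11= 10997.36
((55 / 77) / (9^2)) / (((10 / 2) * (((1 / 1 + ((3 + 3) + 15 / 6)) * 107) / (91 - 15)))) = 8 / 60669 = 0.00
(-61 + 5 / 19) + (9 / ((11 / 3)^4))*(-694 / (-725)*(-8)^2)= -11634186634 / 201679775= -57.69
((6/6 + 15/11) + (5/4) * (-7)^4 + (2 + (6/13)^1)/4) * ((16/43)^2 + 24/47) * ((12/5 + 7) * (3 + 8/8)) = 8812052632/120185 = 73320.74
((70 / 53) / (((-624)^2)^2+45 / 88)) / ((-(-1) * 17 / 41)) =36080 / 1717306373932119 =0.00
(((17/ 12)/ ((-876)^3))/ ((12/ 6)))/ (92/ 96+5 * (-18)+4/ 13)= 221/ 18610448794560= 0.00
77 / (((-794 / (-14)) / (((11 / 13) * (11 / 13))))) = 65219 / 67093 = 0.97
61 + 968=1029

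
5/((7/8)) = 40/7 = 5.71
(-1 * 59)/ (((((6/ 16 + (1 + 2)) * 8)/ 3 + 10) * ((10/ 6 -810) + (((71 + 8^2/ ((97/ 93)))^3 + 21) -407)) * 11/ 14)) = -1130801847/ 663143324063891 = -0.00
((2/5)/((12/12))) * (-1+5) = 8/5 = 1.60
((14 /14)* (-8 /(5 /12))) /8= -12 /5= -2.40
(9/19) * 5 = 45/19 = 2.37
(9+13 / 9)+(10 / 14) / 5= 667 / 63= 10.59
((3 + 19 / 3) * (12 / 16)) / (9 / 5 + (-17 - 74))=-35 / 446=-0.08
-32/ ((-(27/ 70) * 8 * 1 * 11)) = 280/ 297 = 0.94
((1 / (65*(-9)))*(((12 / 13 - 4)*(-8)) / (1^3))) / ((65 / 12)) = -256 / 32955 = -0.01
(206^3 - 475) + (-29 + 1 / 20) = 174826241 / 20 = 8741312.05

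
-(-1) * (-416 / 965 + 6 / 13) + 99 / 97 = 1279009 / 1216865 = 1.05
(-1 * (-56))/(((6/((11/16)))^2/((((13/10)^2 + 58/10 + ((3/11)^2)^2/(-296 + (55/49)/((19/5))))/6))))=2348090292107/2558317132800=0.92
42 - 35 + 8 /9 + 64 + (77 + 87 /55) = 150.47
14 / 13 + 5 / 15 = 55 / 39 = 1.41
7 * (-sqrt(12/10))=-7.67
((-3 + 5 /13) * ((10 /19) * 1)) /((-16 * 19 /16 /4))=1360 /4693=0.29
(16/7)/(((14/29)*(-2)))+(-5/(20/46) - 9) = -2241/98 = -22.87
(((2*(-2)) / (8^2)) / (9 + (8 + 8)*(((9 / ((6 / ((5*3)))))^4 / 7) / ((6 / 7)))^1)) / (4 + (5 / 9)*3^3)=-1 / 207767736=-0.00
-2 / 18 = -1 / 9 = -0.11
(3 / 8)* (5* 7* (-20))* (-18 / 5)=945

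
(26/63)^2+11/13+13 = 723208/51597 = 14.02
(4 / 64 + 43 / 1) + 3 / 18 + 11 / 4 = 45.98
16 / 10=8 / 5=1.60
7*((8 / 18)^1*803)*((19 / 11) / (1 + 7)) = 9709 / 18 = 539.39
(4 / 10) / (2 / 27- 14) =-27 / 940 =-0.03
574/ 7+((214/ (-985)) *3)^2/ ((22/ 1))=875349032/ 10672475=82.02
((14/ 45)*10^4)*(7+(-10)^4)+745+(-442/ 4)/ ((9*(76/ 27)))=42590805193/ 1368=31133629.53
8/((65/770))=1232/13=94.77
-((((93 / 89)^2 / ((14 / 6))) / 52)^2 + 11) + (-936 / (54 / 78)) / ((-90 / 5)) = 4796650311738991 / 74817863671824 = 64.11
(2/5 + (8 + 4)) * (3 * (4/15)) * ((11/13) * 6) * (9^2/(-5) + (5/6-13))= -2321528/1625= -1428.63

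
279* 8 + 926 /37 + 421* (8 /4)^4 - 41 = 331225 /37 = 8952.03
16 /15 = 1.07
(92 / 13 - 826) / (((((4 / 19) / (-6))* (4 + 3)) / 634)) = 2113874.44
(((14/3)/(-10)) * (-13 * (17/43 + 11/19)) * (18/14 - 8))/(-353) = 486356/4326015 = 0.11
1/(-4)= -1/4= -0.25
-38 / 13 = -2.92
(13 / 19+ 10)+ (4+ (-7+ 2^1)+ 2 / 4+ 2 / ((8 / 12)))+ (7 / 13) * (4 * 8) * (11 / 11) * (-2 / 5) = 15541 / 2470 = 6.29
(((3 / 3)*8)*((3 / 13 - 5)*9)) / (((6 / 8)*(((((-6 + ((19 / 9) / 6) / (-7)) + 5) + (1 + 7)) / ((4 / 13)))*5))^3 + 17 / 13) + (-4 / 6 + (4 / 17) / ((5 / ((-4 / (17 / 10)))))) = -43655609614501070366 / 56115607992180315069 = -0.78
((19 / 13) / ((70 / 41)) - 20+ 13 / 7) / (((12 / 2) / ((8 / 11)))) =-31462 / 15015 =-2.10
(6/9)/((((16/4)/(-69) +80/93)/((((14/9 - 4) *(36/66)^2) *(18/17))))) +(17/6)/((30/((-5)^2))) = 1656953/962676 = 1.72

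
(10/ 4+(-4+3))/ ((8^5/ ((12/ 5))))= 0.00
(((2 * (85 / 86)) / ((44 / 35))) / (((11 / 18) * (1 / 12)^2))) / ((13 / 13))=1927800 / 5203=370.52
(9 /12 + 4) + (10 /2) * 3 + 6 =103 /4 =25.75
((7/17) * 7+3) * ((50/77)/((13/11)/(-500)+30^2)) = 2500000/589048453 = 0.00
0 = 0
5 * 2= 10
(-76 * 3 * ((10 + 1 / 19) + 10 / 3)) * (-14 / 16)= 5341 / 2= 2670.50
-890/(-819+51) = 445/384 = 1.16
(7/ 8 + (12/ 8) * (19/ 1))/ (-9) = -235/ 72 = -3.26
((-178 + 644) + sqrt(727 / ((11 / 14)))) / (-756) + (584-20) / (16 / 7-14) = -755725 / 15498-sqrt(111958) / 8316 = -48.80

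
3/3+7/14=3/2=1.50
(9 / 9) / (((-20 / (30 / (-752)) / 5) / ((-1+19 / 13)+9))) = 1845 / 19552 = 0.09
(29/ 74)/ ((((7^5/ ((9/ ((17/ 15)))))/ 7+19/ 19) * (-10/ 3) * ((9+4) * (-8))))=2349/ 630333184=0.00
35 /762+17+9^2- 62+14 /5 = 148003 /3810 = 38.85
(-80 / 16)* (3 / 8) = -15 / 8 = -1.88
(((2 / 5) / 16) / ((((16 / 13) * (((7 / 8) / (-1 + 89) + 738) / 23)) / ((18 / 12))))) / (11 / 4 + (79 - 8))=9867 / 766349525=0.00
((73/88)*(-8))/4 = -73/44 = -1.66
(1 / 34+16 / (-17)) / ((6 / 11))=-341 / 204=-1.67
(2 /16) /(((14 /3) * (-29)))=-3 /3248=-0.00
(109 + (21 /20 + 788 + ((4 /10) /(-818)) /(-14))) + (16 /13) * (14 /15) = 2008036703 /2233140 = 899.20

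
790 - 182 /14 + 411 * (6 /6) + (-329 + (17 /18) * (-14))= 7612 /9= 845.78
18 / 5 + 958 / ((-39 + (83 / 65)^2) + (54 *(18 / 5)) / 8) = -38487634 / 552185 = -69.70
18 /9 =2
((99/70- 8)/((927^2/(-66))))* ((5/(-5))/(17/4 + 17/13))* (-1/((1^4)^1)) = 263692/2897370945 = 0.00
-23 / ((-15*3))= 23 / 45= 0.51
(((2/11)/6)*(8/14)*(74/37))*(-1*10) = -80/231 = -0.35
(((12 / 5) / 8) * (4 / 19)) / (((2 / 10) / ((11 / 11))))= 0.32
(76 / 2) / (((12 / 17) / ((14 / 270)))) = 2261 / 810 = 2.79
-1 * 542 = -542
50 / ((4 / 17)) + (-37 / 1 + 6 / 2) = 357 / 2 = 178.50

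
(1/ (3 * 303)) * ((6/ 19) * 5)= 10/ 5757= 0.00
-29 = -29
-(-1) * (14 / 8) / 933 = 7 / 3732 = 0.00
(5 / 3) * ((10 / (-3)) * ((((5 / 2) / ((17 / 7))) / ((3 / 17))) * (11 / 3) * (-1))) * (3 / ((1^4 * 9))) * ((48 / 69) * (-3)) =-154000 / 1863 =-82.66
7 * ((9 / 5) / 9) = 7 / 5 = 1.40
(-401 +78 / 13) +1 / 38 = -15009 / 38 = -394.97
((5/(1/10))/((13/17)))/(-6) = -425/39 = -10.90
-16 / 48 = -1 / 3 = -0.33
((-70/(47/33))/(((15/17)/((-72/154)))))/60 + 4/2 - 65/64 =21333/15040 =1.42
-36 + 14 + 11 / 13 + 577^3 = 2497300154 / 13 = 192100011.85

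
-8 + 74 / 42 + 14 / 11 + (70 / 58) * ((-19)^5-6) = -20019342188 / 6699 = -2988407.55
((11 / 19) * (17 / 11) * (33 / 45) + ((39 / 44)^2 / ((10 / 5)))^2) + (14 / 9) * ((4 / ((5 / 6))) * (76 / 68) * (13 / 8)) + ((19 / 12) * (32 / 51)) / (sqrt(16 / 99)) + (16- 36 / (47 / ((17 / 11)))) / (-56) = 38 * sqrt(11) / 51 + 337119962405621 / 23897935057920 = 16.58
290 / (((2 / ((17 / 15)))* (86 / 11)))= 5423 / 258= 21.02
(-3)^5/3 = -81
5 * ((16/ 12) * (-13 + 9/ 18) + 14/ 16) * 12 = -1895/ 2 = -947.50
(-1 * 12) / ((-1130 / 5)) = 6 / 113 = 0.05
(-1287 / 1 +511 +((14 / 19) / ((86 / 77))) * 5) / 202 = -631297 / 165034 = -3.83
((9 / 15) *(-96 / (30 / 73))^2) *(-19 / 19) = -4092672 / 125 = -32741.38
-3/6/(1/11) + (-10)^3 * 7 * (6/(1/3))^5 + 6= -13226975999.50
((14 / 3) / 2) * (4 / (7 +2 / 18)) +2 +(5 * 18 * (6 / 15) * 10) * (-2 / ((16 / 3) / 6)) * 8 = -103627 / 16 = -6476.69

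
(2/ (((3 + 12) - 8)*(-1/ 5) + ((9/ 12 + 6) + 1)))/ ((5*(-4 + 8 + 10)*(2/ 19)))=0.04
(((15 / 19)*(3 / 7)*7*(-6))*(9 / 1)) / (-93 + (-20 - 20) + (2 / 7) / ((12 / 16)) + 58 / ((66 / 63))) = 280665 / 169537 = 1.66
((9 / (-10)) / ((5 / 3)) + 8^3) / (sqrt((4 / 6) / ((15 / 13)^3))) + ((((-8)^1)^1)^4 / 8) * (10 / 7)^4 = 230157 * sqrt(130) / 3380 + 5120000 / 2401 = 2908.83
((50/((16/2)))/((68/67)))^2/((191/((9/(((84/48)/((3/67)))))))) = 1130625/24729152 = 0.05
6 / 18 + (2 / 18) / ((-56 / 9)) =53 / 168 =0.32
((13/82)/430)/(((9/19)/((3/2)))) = 247/211560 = 0.00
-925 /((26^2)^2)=-925 /456976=-0.00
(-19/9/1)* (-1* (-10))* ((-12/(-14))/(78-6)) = -95/378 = -0.25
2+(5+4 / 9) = 67 / 9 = 7.44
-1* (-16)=16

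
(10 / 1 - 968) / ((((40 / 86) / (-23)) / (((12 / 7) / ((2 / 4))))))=5684772 / 35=162422.06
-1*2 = -2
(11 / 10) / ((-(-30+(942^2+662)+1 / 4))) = -22 / 17759925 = -0.00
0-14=-14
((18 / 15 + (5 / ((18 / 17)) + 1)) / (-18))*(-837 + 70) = 477841 / 1620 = 294.96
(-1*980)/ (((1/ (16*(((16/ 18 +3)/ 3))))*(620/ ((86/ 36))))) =-589960/ 7533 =-78.32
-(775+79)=-854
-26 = -26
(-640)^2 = 409600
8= 8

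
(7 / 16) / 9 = 7 / 144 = 0.05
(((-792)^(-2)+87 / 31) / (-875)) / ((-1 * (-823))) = -54571999 / 14002963128000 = -0.00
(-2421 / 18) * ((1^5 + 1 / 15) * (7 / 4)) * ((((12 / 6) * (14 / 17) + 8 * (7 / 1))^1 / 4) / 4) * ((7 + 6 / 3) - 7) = -92267 / 51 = -1809.16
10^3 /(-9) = -1000 /9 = -111.11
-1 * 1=-1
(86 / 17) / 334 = 43 / 2839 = 0.02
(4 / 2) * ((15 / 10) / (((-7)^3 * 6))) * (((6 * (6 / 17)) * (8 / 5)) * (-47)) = 6768 / 29155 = 0.23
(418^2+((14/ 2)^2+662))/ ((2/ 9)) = 1578915/ 2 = 789457.50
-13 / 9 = -1.44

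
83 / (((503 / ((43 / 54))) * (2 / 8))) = 0.53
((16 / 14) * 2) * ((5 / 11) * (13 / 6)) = 520 / 231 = 2.25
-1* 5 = -5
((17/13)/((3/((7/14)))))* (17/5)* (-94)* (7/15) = -95081/2925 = -32.51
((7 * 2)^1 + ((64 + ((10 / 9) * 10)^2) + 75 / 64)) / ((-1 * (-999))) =1050427 / 5178816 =0.20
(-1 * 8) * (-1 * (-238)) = -1904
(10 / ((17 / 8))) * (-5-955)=-4517.65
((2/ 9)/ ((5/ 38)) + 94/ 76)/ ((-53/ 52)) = -130078/ 45315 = -2.87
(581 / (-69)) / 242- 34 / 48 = -16545 / 22264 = -0.74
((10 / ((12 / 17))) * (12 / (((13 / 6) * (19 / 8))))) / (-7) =-8160 / 1729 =-4.72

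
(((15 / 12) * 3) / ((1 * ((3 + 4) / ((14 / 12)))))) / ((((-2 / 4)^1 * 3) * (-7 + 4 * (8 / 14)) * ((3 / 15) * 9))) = 175 / 3564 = 0.05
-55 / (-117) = 55 / 117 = 0.47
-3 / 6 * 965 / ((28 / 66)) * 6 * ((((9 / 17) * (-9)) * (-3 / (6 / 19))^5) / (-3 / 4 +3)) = -2128987061685 / 1904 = -1118165473.57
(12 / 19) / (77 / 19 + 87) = 6 / 865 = 0.01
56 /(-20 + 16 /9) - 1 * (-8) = 202 /41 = 4.93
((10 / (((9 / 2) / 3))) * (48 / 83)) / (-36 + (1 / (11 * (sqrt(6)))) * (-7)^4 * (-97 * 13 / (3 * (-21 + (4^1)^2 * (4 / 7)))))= 6247549440 / 449111488922233 + 223804701120 * sqrt(6) / 449111488922233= 0.00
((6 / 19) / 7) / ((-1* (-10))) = 3 / 665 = 0.00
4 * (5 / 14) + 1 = 17 / 7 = 2.43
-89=-89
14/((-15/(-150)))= 140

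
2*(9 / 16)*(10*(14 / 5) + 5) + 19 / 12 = 929 / 24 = 38.71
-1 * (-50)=50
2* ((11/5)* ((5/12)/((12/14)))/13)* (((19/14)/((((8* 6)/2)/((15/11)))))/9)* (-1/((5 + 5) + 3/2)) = -95/775008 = -0.00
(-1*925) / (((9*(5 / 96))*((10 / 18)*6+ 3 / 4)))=-483.27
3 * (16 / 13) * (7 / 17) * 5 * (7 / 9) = 3920 / 663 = 5.91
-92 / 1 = -92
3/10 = 0.30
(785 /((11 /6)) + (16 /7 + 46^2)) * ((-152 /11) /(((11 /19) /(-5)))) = 2831366320 /9317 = 303892.49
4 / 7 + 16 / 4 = 32 / 7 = 4.57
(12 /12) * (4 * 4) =16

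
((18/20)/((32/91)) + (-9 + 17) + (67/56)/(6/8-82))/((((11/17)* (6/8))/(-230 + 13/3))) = -1963308801/400400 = -4903.37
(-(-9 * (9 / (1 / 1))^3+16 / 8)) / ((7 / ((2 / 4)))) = 937 / 2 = 468.50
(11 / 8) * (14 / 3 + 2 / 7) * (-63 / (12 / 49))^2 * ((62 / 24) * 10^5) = 232829471875 / 2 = 116414735937.50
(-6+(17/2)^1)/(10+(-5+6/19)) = 0.47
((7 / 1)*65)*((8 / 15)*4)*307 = 893984 / 3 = 297994.67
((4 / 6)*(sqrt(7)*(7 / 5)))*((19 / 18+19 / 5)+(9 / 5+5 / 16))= 35119*sqrt(7) / 5400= 17.21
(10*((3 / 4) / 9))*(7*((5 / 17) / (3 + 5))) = 175 / 816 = 0.21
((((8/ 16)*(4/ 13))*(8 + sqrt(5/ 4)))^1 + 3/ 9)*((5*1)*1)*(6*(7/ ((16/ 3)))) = 315*sqrt(5)/ 104 + 6405/ 104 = 68.36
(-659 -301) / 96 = -10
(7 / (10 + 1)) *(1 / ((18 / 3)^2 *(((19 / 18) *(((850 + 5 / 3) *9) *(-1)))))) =-1 / 457710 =-0.00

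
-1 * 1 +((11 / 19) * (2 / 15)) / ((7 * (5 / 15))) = -0.97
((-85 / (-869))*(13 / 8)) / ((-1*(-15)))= 221 / 20856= 0.01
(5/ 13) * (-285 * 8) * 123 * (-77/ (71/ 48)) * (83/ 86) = 215075044800/ 39689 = 5419008.91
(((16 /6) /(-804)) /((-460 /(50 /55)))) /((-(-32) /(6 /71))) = 1 /57769008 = 0.00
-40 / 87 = -0.46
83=83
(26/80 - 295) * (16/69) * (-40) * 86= 5406304/23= 235056.70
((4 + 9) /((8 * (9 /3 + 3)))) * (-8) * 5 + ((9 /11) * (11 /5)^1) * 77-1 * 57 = 2123 /30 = 70.77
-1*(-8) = 8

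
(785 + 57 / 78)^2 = 617372.84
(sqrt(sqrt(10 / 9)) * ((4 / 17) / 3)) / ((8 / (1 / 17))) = 10^(1 / 4) * sqrt(3) / 5202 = 0.00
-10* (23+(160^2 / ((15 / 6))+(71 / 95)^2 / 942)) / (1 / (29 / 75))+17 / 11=-27832116700804 / 701377875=-39682.06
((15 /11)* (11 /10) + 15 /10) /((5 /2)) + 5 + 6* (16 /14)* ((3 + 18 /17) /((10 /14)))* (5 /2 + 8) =35303 /85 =415.33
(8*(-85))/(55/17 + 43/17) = -5780/49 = -117.96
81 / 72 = 1.12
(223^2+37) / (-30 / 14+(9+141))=348362 / 1035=336.58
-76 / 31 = -2.45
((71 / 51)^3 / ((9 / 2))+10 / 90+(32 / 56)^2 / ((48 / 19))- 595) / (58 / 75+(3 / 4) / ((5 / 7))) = -3475782286100 / 10666334259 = -325.86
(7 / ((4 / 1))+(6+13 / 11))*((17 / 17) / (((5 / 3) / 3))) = 16.08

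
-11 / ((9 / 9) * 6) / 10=-11 / 60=-0.18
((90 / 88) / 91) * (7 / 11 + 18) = 9225 / 44044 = 0.21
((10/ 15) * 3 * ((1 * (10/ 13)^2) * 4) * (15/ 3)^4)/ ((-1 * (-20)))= 25000/ 169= 147.93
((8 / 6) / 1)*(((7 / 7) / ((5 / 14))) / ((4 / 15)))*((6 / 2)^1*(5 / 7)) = 30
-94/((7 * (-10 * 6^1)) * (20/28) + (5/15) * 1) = 282/899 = 0.31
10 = 10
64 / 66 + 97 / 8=13.09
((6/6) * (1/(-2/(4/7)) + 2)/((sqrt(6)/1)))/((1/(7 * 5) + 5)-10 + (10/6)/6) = -180 * sqrt(6)/2957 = -0.15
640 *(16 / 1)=10240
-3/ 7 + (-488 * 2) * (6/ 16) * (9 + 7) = -40995/ 7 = -5856.43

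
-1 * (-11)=11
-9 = -9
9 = 9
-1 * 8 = -8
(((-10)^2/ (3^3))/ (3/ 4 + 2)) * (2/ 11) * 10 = 8000/ 3267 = 2.45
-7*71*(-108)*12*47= 30273264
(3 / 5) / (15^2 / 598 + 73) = 0.01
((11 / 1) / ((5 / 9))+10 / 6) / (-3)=-322 / 45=-7.16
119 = 119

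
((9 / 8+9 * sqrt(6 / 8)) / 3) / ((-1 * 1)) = -3 * sqrt(3) / 2 - 3 / 8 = -2.97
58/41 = 1.41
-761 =-761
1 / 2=0.50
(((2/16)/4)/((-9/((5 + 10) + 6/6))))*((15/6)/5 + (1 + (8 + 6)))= -31/36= -0.86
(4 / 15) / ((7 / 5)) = 4 / 21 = 0.19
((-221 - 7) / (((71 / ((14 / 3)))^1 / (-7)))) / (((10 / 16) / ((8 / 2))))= 238336 / 355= 671.37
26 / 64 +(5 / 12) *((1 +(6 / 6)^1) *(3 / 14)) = 131 / 224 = 0.58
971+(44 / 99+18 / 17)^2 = 22783039 / 23409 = 973.26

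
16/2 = 8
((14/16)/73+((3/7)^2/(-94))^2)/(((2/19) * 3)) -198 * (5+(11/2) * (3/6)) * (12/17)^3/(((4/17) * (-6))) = 2053498989023323/5370934006704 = 382.34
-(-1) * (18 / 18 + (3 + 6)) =10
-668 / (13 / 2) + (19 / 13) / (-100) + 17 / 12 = -98833 / 975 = -101.37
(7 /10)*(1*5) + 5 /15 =23 /6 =3.83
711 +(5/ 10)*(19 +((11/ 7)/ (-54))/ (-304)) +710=328763243/ 229824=1430.50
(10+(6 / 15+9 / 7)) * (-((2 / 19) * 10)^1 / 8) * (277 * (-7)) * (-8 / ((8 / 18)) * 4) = -4078548 / 19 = -214660.42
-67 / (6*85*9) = -67 / 4590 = -0.01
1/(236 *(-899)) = -1/212164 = -0.00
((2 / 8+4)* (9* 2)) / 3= 51 / 2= 25.50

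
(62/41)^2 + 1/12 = 47809/20172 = 2.37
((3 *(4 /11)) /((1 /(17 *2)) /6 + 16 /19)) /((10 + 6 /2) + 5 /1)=2584 /36113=0.07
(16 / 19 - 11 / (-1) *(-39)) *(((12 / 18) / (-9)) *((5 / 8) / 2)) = 40675 / 4104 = 9.91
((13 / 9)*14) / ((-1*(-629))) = 182 / 5661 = 0.03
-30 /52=-15 /26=-0.58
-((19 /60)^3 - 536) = 115769141 /216000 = 535.97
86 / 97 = 0.89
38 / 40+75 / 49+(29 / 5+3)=2211 / 196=11.28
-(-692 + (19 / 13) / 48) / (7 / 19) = 8203991 / 4368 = 1878.20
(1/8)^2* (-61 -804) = -865/64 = -13.52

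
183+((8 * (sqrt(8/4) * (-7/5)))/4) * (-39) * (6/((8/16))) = 183+6552 * sqrt(2)/5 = 2036.19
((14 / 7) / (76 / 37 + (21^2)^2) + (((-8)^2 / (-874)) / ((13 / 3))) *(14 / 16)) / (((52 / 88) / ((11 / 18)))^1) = -73087985498 / 4782931278021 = -0.02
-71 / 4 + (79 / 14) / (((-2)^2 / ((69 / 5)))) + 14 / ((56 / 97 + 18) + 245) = 12677967 / 7158760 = 1.77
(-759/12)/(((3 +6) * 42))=-253/1512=-0.17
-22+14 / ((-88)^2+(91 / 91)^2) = -170376 / 7745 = -22.00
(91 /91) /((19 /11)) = 11 /19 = 0.58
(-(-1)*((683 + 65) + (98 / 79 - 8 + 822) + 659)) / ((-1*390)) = -58519 / 10270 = -5.70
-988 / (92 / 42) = -10374 / 23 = -451.04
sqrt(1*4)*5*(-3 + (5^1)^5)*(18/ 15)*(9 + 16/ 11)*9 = 38775240/ 11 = 3525021.82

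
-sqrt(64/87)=-8 *sqrt(87)/87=-0.86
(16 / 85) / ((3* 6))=8 / 765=0.01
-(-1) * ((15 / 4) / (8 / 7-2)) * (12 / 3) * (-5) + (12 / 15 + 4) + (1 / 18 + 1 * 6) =4426 / 45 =98.36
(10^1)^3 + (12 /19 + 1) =19031 /19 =1001.63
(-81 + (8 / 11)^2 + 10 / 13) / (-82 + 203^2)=-0.00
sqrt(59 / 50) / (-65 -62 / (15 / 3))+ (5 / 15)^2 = 1 / 9 -sqrt(118) / 774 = 0.10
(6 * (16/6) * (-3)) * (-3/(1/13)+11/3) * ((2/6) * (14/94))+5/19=226273/2679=84.46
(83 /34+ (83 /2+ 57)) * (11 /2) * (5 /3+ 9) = 100672 /17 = 5921.88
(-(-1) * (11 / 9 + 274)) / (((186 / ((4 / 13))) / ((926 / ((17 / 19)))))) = 87160676 / 184977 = 471.20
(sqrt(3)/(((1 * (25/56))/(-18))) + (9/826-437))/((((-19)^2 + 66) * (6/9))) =-1082859/705404-216 * sqrt(3)/1525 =-1.78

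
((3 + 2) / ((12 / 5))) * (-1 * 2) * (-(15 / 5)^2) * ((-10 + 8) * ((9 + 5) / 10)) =-105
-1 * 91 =-91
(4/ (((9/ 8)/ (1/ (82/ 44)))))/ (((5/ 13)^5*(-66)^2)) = 5940688/ 114159375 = 0.05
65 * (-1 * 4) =-260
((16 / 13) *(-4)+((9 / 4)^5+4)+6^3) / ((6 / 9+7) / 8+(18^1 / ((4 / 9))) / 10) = 54461115 / 1000064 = 54.46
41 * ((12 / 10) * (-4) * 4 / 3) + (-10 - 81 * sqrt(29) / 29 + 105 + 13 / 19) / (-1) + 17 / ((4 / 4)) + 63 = -26418 / 95 + 81 * sqrt(29) / 29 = -263.04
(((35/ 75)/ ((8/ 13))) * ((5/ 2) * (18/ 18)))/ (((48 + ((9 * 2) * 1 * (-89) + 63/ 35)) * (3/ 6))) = -0.00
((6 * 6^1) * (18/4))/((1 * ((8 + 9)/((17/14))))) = 11.57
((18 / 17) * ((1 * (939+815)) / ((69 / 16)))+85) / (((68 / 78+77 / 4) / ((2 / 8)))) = 7863141 / 1227349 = 6.41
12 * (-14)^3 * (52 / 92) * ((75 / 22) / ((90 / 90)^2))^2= -601965000 / 2783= -216300.75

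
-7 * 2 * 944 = -13216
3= 3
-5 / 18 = -0.28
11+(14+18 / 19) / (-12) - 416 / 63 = 3772 / 1197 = 3.15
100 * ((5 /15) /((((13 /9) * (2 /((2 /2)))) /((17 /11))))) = 2550 /143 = 17.83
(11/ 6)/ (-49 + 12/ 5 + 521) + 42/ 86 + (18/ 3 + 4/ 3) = 4789061/ 611976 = 7.83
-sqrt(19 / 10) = -1.38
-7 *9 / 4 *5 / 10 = -63 / 8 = -7.88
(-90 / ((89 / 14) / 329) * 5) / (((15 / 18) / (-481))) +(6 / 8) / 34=162705292107 / 12104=13442274.63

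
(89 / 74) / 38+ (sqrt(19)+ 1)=2901 / 2812+ sqrt(19)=5.39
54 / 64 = 27 / 32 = 0.84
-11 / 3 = -3.67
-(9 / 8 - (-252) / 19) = -2187 / 152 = -14.39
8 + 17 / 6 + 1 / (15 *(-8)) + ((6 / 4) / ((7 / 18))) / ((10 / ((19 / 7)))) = 23269 / 1960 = 11.87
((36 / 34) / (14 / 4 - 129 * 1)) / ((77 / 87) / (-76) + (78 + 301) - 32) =-238032 / 9789722629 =-0.00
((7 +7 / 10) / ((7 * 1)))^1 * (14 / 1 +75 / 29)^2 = 2544971 / 8410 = 302.61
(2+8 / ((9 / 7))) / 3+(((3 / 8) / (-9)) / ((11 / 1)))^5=3514694565887 / 1282388557824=2.74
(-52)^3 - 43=-140651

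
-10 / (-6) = 5 / 3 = 1.67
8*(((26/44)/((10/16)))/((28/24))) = 2496/385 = 6.48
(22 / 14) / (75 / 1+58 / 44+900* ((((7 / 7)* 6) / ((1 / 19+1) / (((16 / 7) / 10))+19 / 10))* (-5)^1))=-24926 / 64624441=-0.00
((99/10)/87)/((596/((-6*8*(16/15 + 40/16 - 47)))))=42999/108025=0.40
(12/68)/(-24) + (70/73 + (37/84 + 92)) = 19471117/208488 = 93.39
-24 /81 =-8 /27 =-0.30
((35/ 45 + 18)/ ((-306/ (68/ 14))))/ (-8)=169/ 4536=0.04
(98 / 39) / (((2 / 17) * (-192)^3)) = -833 / 276037632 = -0.00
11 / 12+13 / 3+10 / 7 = 187 / 28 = 6.68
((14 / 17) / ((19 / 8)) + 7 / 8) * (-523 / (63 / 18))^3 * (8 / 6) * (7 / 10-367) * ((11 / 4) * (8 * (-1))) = -3466170716912508 / 79135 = -43800729347.48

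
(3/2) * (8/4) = 3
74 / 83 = 0.89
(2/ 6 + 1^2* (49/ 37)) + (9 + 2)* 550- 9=670735/ 111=6042.66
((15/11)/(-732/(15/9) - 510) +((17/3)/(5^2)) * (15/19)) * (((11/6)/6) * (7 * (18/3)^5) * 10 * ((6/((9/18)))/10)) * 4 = 1521291456/10735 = 141713.22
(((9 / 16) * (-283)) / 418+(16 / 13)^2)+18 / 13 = 2846677 / 1130272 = 2.52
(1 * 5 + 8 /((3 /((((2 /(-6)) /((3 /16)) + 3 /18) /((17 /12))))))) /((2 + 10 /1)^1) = 301 /1836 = 0.16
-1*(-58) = 58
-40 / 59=-0.68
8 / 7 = 1.14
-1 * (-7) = 7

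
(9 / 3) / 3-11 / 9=-2 / 9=-0.22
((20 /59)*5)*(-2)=-200 /59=-3.39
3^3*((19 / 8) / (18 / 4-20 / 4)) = -513 / 4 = -128.25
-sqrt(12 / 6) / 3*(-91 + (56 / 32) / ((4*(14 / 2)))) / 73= 485*sqrt(2) / 1168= 0.59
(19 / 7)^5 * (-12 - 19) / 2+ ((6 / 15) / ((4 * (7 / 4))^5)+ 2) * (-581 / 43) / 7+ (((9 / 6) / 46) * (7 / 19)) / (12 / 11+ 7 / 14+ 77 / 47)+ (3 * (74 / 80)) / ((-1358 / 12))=-222836325253610861 / 97417941151020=-2287.43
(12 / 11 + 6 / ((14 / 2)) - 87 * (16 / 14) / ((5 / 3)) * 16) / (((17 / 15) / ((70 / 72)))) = -305615 / 374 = -817.15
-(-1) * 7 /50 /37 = 7 /1850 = 0.00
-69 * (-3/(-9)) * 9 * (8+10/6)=-2001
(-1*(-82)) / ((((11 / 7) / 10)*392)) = 205 / 154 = 1.33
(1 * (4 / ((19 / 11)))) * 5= 220 / 19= 11.58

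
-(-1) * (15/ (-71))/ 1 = -15/ 71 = -0.21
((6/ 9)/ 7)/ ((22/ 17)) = 0.07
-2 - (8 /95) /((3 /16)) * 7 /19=-2.17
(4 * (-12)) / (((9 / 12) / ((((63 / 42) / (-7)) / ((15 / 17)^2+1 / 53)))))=735216 / 42749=17.20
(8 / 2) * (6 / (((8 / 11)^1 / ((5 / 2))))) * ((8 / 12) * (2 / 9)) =110 / 9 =12.22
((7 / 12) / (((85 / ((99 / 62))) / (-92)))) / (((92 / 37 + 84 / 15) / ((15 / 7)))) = -0.27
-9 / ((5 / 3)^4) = -729 / 625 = -1.17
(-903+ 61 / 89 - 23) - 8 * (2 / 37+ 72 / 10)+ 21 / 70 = -32371739 / 32930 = -983.05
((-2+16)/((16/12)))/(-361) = -21/722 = -0.03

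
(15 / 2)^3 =3375 / 8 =421.88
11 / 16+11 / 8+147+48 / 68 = 40737 / 272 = 149.77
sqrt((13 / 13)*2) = sqrt(2) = 1.41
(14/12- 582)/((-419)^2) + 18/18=1049881/1053366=1.00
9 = 9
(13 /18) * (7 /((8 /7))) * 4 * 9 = 637 /4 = 159.25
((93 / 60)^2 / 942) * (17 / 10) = 0.00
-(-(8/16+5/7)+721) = -10077/14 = -719.79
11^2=121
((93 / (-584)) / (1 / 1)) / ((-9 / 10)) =155 / 876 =0.18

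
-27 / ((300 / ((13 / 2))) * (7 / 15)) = -351 / 280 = -1.25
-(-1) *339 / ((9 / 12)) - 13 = 439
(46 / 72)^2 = 529 / 1296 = 0.41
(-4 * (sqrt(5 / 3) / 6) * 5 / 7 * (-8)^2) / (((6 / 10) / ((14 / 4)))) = -1600 * sqrt(15) / 27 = -229.51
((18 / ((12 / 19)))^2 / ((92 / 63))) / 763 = 29241 / 40112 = 0.73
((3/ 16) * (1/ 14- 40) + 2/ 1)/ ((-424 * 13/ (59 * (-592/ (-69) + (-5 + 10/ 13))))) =282865411/ 1107515136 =0.26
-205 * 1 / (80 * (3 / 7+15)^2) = -2009 / 186624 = -0.01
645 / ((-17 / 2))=-1290 / 17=-75.88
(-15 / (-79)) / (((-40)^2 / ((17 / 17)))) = 3 / 25280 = 0.00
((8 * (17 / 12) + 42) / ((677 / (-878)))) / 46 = -70240 / 46713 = -1.50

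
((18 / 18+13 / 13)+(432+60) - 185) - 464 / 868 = 66937 / 217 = 308.47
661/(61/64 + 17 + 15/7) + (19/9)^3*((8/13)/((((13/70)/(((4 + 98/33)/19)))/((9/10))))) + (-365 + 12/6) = -433561225739/1355662737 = -319.81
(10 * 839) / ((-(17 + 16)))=-8390 / 33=-254.24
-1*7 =-7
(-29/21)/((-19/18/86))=14964/133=112.51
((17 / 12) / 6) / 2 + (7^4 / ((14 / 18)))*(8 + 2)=4445297 / 144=30870.12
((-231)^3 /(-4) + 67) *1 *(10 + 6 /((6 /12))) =135593249 /2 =67796624.50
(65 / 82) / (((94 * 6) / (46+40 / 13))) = 1595 / 23124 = 0.07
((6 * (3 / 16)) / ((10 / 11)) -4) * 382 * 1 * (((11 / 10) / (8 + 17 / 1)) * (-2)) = 464321 / 5000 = 92.86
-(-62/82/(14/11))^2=-116281/329476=-0.35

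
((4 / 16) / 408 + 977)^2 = 2542318636225 / 2663424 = 954530.20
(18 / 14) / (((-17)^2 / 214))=1926 / 2023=0.95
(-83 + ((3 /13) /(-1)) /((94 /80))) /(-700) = 50833 /427700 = 0.12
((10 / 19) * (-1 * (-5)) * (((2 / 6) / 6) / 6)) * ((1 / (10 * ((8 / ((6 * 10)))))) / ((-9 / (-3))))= 25 / 4104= 0.01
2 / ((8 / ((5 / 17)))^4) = 625 / 171051008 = 0.00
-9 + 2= -7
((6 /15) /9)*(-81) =-18 /5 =-3.60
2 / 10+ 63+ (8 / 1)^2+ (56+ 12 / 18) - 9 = 2623 / 15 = 174.87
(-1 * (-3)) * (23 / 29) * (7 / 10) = 483 / 290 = 1.67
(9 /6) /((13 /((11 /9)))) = 11 /78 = 0.14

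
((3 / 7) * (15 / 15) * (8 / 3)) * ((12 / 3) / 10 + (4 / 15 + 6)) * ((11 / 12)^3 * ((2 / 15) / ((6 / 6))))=1331 / 1701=0.78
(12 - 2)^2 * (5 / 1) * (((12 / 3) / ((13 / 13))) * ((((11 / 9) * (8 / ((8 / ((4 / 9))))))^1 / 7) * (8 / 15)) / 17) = 140800 / 28917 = 4.87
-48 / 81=-16 / 27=-0.59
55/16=3.44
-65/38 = -1.71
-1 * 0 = 0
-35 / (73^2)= -35 / 5329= -0.01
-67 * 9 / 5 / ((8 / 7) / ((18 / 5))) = -37989 / 100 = -379.89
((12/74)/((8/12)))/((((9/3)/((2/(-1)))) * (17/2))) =-12/629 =-0.02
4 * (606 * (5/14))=6060/7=865.71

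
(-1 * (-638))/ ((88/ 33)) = 957/ 4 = 239.25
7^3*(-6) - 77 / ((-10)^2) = -205877 / 100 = -2058.77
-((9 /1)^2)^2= -6561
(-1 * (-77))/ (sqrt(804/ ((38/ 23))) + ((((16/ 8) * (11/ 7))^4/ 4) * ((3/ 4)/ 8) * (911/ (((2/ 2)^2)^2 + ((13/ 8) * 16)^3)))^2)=-3296354048860822391952663184608192/ 1483120006165644239274520564262760557 + 12351318059362547705114564581773312 * sqrt(175674)/ 1483120006165644239274520564262760557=3.49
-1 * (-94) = 94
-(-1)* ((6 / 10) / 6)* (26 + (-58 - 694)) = -363 / 5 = -72.60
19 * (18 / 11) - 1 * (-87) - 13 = 1156 / 11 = 105.09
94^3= 830584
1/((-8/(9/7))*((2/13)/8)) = -8.36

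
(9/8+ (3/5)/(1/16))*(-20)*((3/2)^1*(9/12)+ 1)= -7293/16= -455.81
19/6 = 3.17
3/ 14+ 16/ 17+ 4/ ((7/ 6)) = 1091/ 238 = 4.58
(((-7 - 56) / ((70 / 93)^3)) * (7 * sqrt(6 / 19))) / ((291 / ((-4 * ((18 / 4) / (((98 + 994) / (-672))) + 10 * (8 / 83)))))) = -2350331154 * sqrt(114) / 1740022375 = -14.42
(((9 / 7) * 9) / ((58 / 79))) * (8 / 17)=25596 / 3451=7.42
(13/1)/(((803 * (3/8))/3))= 104/803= 0.13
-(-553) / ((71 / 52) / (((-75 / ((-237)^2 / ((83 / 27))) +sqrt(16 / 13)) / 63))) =-107900 / 4088961 +1264* sqrt(13) / 639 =7.11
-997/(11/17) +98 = -15871/11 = -1442.82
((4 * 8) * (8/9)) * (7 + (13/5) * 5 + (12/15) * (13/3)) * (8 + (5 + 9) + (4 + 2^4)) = 1261568/45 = 28034.84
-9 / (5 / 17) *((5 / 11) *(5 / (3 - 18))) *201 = 10251 / 11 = 931.91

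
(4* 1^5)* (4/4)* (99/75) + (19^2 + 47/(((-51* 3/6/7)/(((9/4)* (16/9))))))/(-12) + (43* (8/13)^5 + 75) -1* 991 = -5298510341663/5680782900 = -932.71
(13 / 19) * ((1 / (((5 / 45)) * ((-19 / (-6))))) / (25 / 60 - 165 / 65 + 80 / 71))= -7775352 / 3978581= -1.95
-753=-753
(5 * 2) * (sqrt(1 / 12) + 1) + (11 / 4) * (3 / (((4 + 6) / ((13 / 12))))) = 5 * sqrt(3) / 3 + 1743 / 160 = 13.78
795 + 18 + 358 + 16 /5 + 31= 6026 /5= 1205.20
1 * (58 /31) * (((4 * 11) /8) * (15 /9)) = 1595 /93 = 17.15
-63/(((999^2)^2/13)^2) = -1183/110225327118882669776889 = -0.00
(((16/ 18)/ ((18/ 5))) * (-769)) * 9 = -1708.89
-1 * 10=-10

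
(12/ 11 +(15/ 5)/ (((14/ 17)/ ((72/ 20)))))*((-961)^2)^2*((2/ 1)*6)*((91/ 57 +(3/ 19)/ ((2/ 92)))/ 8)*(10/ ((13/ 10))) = 23555528473012386450/ 19019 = 1238526130343992.14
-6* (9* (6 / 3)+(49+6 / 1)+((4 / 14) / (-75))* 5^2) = -3062 / 7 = -437.43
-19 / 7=-2.71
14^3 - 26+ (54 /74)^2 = 3721671 /1369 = 2718.53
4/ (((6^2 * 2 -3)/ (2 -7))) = -0.29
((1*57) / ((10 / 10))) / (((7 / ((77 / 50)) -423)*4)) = -627 / 18412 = -0.03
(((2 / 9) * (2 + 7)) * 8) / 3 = 16 / 3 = 5.33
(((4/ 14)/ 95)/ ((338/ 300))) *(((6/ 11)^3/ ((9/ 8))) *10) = 115200/ 29916887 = 0.00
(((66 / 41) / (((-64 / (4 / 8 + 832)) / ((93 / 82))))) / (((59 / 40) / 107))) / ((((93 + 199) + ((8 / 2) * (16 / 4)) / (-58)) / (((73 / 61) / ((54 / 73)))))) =-1043166431395 / 109188938112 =-9.55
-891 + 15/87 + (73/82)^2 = -173553275/194996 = -890.04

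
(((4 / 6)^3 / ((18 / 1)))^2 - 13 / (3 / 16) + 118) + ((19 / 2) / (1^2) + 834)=105363131 / 118098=892.17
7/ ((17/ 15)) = 105/ 17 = 6.18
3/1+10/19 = 67/19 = 3.53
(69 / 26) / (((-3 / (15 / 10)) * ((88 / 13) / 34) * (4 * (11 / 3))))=-3519 / 7744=-0.45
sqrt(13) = 3.61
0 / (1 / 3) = 0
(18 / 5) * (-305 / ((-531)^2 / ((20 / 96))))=-305 / 375948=-0.00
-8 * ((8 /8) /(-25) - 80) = 640.32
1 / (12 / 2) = 1 / 6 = 0.17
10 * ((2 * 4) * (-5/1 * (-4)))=1600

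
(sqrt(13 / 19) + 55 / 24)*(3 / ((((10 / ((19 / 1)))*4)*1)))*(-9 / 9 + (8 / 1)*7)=33*sqrt(247) / 8 + 11495 / 64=244.44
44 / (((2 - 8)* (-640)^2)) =-11 / 614400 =-0.00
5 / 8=0.62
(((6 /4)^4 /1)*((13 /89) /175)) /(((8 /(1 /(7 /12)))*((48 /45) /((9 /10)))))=85293 /111641600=0.00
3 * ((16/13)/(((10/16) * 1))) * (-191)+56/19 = -1389896/1235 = -1125.42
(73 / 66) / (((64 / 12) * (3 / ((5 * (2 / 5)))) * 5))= 73 / 2640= 0.03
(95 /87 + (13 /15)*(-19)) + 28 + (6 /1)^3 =228.63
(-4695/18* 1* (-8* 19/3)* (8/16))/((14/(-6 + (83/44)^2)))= -140557345/121968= -1152.41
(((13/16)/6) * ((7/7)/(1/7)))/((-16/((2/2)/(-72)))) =91/110592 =0.00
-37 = -37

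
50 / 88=25 / 44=0.57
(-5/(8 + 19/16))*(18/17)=-0.58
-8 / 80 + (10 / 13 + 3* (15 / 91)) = 1059 / 910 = 1.16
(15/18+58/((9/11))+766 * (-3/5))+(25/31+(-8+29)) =-1021339/2790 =-366.07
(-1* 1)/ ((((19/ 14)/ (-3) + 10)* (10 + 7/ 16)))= -672/ 66967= -0.01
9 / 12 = 3 / 4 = 0.75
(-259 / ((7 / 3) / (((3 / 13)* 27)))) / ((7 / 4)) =-35964 / 91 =-395.21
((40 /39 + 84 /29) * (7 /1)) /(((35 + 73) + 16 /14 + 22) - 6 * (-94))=108682 /2751723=0.04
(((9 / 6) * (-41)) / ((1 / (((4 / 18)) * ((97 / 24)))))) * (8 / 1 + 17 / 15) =-544849 / 1080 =-504.49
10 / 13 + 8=114 / 13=8.77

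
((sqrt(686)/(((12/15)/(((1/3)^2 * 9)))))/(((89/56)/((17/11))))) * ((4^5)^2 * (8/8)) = 8734638080 * sqrt(14)/979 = 33383067.51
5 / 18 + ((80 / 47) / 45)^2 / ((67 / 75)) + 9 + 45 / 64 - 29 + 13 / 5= -20993805583 / 1278745920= -16.42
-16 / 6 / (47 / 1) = -8 / 141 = -0.06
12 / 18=2 / 3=0.67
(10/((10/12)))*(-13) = -156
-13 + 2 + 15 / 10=-19 / 2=-9.50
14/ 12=7/ 6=1.17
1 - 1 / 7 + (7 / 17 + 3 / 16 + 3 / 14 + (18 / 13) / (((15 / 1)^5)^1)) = 3489163183 / 2088450000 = 1.67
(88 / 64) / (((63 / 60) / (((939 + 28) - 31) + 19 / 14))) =721765 / 588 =1227.49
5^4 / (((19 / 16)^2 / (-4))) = -640000 / 361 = -1772.85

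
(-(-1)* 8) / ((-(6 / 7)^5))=-16807 / 972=-17.29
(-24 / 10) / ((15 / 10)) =-8 / 5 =-1.60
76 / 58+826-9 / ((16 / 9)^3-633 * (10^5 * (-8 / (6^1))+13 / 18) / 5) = 2952325347366022 / 3568582657919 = 827.31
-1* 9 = -9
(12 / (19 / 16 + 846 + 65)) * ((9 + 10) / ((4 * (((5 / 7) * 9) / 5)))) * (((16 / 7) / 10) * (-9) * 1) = -2432 / 24325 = -0.10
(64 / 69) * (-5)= -320 / 69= -4.64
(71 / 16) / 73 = 71 / 1168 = 0.06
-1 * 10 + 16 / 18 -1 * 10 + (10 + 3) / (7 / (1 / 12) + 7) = -1195 / 63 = -18.97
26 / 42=13 / 21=0.62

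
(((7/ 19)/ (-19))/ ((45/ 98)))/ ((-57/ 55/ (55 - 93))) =-15092/ 9747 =-1.55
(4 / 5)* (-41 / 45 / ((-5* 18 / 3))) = 82 / 3375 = 0.02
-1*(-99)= 99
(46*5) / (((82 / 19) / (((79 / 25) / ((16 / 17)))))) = 586891 / 3280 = 178.93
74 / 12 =37 / 6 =6.17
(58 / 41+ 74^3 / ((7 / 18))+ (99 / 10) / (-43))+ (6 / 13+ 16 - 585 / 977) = 1633296372866157 / 1567430410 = 1042021.62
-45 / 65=-9 / 13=-0.69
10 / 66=5 / 33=0.15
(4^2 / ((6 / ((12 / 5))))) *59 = 1888 / 5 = 377.60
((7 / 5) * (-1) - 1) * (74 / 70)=-444 / 175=-2.54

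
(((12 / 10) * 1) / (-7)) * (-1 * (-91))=-78 / 5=-15.60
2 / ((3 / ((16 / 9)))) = 32 / 27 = 1.19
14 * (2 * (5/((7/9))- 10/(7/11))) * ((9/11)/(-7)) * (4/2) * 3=14040/77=182.34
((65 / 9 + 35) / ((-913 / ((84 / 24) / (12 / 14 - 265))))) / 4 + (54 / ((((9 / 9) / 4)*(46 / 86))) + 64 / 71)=20083030710335 / 49621098978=404.73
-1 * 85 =-85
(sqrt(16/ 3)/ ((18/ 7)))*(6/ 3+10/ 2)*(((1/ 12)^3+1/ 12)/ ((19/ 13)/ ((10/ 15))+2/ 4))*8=2639*sqrt(3)/ 2916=1.57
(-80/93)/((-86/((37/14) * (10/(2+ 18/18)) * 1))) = 7400/83979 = 0.09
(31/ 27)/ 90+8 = 8.01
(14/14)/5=0.20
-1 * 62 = -62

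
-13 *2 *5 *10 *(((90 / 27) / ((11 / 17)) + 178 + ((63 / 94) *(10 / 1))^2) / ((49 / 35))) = -108066536500 / 510279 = -211779.31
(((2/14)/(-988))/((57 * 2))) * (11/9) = -0.00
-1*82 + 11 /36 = -2941 /36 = -81.69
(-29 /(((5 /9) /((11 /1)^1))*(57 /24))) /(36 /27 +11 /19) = -68904 /545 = -126.43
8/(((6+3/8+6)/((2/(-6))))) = -64/297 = -0.22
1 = 1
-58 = -58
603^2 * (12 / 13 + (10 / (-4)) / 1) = -14907969 / 26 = -573383.42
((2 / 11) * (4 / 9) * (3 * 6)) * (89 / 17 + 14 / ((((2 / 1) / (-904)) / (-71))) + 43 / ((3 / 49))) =654539.01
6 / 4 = 3 / 2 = 1.50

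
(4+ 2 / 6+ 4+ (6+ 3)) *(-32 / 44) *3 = -416 / 11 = -37.82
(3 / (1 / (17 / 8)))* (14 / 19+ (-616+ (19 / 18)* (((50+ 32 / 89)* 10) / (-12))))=-113762385 / 27056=-4204.70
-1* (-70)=70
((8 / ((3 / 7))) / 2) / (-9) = -28 / 27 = -1.04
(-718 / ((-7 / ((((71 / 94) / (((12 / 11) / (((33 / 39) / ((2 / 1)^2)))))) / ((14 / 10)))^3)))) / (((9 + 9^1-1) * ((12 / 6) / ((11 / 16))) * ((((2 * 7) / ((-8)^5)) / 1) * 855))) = -62597688916534475 / 9628809732871763616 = -0.01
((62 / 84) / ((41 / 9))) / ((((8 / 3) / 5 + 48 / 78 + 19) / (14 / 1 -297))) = -5132205 / 2255246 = -2.28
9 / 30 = 3 / 10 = 0.30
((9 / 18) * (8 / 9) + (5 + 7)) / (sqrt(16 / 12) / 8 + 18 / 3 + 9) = 8960 / 10799 - 448 * sqrt(3) / 97191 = 0.82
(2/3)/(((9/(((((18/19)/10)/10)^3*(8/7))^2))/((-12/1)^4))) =816293376/562804728759765625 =0.00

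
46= 46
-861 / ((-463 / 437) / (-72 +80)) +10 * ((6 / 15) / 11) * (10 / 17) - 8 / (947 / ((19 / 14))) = 3731450837812 / 573945449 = 6501.40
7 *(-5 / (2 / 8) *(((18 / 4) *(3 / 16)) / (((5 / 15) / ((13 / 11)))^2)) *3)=-4312035 / 968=-4454.58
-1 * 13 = -13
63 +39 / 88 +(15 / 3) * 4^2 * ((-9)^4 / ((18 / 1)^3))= 13503 / 88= 153.44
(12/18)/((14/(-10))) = -10/21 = -0.48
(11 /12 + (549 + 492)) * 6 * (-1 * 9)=-112527 /2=-56263.50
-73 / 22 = -3.32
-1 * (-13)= 13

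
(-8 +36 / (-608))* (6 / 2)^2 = -11025 / 152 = -72.53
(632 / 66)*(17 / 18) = 2686 / 297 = 9.04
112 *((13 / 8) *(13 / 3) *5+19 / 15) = 20426 / 5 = 4085.20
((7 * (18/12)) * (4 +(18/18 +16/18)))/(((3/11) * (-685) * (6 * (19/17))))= -0.05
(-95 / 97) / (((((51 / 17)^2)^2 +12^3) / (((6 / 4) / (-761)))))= 95 / 89023302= 0.00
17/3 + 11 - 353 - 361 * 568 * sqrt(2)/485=-205048 * sqrt(2)/485 - 1009/3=-934.23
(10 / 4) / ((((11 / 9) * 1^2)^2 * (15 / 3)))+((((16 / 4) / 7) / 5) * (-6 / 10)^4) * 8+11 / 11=1.45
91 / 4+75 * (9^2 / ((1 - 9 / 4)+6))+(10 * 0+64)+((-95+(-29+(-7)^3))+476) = 104477 / 76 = 1374.70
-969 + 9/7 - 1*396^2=-1104486/7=-157783.71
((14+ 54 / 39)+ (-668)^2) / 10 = 2900556 / 65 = 44623.94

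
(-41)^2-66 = 1615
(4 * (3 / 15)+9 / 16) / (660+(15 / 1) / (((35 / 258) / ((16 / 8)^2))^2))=5341 / 53708352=0.00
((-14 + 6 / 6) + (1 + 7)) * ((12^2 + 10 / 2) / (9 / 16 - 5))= 11920 / 71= 167.89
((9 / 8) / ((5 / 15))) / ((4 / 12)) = 81 / 8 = 10.12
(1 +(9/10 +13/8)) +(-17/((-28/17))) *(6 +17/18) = 47377/630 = 75.20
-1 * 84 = -84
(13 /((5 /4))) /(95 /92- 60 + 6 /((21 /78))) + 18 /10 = 179119 /118115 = 1.52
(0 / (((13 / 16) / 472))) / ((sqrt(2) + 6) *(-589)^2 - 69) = 0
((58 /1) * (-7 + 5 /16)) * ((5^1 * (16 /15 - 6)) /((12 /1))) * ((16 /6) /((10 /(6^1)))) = 114811 /90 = 1275.68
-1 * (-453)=453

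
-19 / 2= -9.50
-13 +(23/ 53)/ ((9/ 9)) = -666/ 53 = -12.57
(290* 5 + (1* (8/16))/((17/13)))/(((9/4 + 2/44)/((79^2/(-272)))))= -3385386763/233512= -14497.70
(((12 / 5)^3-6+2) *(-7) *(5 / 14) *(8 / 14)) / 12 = -614 / 525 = -1.17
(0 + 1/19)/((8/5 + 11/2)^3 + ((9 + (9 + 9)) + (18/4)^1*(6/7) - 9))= 7000/50509163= 0.00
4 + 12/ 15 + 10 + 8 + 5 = 139/ 5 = 27.80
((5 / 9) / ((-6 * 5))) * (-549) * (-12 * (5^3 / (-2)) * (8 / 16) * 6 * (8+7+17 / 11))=378477.27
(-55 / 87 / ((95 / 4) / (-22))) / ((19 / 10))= 9680 / 31407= 0.31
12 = 12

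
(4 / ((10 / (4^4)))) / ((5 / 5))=512 / 5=102.40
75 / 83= 0.90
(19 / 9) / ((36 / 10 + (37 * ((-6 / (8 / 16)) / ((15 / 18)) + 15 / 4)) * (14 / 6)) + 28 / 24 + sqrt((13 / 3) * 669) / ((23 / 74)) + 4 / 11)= -70229627380 / 29324507049273 - 82376800 * sqrt(2899) / 9774835683091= -0.00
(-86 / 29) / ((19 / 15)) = -1290 / 551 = -2.34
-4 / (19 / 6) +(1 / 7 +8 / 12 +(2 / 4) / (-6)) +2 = 2335 / 1596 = 1.46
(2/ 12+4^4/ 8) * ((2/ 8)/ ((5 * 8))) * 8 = 193/ 120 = 1.61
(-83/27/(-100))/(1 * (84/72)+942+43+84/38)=1577/50703750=0.00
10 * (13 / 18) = 65 / 9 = 7.22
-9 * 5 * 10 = -450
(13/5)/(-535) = -13/2675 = -0.00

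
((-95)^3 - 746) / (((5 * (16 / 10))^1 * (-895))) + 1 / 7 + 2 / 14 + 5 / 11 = 66483437 / 551320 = 120.59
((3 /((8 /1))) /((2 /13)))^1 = 39 /16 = 2.44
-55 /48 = -1.15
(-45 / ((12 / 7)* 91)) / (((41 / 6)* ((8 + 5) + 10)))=-45 / 24518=-0.00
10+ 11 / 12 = 131 / 12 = 10.92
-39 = -39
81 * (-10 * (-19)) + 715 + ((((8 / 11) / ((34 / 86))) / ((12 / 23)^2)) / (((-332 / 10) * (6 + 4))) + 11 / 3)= 18001605557 / 1117512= 16108.65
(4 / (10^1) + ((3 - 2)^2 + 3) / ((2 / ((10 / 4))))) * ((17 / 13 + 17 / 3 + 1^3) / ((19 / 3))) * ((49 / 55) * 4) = 1645812 / 67925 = 24.23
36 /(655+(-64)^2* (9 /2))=36 /19087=0.00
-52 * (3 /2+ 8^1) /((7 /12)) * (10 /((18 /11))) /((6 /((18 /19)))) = -5720 /7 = -817.14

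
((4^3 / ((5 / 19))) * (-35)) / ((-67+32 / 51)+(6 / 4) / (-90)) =8682240 / 67717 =128.21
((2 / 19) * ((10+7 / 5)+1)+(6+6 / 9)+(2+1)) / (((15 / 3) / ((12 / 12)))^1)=3127 / 1425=2.19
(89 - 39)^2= 2500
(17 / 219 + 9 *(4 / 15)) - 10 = -7.52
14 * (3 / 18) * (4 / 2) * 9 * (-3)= -126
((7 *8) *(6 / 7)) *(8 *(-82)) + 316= -31172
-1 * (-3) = 3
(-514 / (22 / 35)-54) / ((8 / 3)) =-28767 / 88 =-326.90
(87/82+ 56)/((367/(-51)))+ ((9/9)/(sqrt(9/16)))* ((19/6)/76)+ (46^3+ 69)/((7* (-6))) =-630269629/270846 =-2327.04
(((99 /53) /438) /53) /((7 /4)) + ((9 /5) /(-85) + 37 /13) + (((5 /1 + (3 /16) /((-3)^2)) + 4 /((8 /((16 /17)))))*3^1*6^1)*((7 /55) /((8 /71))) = 114.48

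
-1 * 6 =-6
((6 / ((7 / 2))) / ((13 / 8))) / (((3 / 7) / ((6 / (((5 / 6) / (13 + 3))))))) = 283.57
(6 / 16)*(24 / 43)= 9 / 43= 0.21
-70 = -70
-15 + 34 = 19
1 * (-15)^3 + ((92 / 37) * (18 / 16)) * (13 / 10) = -2494809 / 740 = -3371.36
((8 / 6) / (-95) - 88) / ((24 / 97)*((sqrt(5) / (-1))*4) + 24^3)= -0.01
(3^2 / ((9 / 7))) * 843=5901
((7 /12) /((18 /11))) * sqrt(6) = 77 * sqrt(6) /216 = 0.87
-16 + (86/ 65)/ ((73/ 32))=-73168/ 4745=-15.42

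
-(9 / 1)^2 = -81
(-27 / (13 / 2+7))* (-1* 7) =14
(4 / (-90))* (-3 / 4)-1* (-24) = 721 / 30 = 24.03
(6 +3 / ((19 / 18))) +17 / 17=187 / 19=9.84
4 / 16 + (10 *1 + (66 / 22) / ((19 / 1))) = 791 / 76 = 10.41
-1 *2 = -2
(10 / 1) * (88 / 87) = 880 / 87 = 10.11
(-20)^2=400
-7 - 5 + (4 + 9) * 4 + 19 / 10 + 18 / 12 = 217 / 5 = 43.40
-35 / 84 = -5 / 12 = -0.42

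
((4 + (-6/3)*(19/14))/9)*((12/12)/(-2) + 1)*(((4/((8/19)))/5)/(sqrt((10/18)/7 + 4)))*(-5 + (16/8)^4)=627*sqrt(1799)/35980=0.74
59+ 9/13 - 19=529/13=40.69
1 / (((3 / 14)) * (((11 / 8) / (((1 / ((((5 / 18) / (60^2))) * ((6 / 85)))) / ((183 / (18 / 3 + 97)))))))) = 235334400 / 671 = 350721.91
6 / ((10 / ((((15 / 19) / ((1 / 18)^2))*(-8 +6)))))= -5832 / 19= -306.95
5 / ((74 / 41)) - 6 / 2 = -17 / 74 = -0.23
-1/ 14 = -0.07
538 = 538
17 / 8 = 2.12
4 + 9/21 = 31/7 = 4.43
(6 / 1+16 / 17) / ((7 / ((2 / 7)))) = 236 / 833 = 0.28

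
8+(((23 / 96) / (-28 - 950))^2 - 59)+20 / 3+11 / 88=-389694536687 / 8814956544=-44.21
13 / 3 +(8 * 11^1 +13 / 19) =5302 / 57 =93.02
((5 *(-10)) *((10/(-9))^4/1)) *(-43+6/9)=63500000/19683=3226.13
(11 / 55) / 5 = 1 / 25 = 0.04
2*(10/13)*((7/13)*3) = 420/169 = 2.49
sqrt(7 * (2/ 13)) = sqrt(182)/ 13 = 1.04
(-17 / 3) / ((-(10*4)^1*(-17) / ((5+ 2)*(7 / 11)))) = -49 / 1320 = -0.04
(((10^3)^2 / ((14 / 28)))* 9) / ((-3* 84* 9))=-500000 / 63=-7936.51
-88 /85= -1.04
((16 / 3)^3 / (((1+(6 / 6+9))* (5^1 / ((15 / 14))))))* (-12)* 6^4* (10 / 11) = -35389440 / 847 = -41782.10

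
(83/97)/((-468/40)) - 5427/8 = -61597663/90792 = -678.45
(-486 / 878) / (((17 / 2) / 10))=-0.65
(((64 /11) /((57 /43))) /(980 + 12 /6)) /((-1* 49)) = -1376 /15084993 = -0.00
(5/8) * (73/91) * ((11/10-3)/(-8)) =1387/11648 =0.12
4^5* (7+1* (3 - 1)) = 9216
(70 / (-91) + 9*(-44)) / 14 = -2579 / 91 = -28.34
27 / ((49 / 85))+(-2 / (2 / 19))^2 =19984 / 49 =407.84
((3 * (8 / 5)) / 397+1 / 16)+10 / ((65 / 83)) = 5302957 / 412880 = 12.84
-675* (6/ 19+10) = -6963.16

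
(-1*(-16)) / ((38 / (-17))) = -136 / 19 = -7.16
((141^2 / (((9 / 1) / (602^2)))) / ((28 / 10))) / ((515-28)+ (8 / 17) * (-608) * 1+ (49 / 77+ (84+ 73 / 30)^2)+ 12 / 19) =130608169857000 / 3505077271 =37262.57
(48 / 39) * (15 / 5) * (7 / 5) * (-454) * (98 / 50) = -7474656 / 1625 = -4599.79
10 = 10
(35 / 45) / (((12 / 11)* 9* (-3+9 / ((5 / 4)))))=55 / 2916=0.02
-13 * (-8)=104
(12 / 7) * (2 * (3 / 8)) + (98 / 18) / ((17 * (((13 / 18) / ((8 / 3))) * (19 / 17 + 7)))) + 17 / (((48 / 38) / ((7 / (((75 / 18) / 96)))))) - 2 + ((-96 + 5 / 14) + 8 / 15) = 1954227481 / 941850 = 2074.88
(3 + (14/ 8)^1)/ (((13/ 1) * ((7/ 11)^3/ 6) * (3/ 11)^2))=3059969/ 26754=114.37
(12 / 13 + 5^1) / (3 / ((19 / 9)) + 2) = 1463 / 845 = 1.73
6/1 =6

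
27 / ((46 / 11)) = 297 / 46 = 6.46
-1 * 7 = -7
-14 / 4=-7 / 2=-3.50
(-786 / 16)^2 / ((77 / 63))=1974.49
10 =10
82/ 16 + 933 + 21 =7673/ 8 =959.12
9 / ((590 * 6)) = 3 / 1180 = 0.00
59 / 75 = 0.79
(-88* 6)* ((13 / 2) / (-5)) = 3432 / 5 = 686.40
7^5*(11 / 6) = 184877 / 6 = 30812.83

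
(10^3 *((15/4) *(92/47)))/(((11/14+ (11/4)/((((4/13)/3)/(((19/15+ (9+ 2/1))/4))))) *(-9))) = -32200000/3277263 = -9.83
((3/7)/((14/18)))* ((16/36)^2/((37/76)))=1216/5439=0.22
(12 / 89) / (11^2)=12 / 10769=0.00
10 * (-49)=-490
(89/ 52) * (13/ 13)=89/ 52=1.71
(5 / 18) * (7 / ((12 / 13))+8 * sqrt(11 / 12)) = 455 / 216+10 * sqrt(33) / 27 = 4.23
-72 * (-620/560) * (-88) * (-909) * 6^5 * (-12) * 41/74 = -329664626533.81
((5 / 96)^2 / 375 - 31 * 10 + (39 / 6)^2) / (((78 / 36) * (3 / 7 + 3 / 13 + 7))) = -259096313 / 16058880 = -16.13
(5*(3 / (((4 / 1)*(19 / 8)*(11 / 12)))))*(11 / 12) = 1.58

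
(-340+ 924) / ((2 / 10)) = 2920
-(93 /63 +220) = -4651 /21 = -221.48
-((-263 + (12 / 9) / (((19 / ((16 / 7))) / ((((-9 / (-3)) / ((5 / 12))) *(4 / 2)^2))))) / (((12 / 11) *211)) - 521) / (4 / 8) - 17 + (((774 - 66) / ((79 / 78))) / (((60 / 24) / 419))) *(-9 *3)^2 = 5680544644295081 / 66509310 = 85409766.61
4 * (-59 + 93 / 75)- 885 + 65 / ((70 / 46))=-1073.33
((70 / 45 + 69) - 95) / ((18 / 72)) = -97.78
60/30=2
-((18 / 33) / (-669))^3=8 / 14760213677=0.00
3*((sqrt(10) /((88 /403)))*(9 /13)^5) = 5491557*sqrt(10) /2513368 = 6.91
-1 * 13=-13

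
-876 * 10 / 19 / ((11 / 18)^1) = -754.45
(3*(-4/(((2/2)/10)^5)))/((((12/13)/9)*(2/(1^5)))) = -5850000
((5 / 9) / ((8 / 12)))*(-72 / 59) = -60 / 59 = -1.02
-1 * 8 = -8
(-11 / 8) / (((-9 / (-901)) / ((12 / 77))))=-901 / 42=-21.45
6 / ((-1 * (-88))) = 3 / 44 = 0.07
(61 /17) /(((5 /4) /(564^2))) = 77615424 /85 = 913122.64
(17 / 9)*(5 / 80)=17 / 144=0.12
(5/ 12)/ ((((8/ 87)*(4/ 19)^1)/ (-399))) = -1099245/ 128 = -8587.85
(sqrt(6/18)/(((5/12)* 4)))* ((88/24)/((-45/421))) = -4631* sqrt(3)/675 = -11.88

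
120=120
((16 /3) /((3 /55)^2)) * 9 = 48400 /3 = 16133.33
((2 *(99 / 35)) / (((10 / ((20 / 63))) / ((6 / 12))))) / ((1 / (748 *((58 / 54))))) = 477224 / 6615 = 72.14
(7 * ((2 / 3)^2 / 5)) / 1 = 28 / 45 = 0.62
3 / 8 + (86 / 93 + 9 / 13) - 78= -76.01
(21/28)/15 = 1/20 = 0.05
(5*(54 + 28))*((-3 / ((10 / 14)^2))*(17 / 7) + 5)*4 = -76096 / 5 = -15219.20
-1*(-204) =204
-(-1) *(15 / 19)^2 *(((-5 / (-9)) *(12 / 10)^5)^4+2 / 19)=98037405571986 / 41864013671875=2.34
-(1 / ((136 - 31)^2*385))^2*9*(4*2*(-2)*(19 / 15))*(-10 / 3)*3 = -0.00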